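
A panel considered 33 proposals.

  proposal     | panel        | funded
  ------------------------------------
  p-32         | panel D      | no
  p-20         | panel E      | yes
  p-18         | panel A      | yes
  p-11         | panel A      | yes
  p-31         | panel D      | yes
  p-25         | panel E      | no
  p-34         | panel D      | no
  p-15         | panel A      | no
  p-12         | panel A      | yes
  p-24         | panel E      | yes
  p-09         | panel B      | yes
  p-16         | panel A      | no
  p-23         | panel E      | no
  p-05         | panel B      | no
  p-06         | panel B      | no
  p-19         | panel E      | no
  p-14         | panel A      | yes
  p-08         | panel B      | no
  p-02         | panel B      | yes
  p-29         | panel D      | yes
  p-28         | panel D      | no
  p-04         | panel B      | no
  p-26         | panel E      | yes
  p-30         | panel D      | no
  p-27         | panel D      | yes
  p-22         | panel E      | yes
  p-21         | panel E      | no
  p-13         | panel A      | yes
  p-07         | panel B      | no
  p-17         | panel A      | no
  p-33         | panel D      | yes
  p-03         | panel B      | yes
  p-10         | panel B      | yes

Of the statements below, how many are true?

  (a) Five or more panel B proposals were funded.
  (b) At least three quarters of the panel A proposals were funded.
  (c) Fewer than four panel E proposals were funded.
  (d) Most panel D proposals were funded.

(a) panel B: |A| = 9, |A ∩ B| = 4; needs |A ∩ B| ≥ 5 — false.
(b) panel A: |A| = 8, |A ∩ B| = 5; needs |A ∩ B| / |A| ≥ 3/4 — false.
(c) panel E: |A| = 8, |A ∩ B| = 4; needs |A ∩ B| < 4 — false.
(d) panel D: |A| = 8, |A ∩ B| = 4; needs |A ∩ B| > |A ∖ B| — false.

0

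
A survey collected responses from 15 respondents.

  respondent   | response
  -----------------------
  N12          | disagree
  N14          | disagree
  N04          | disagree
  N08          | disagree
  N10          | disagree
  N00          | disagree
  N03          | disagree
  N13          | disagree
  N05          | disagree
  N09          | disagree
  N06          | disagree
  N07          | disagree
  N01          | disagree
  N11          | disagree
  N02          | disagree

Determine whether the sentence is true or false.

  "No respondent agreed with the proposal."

The determiner here denotes the relation: A ∩ B = ∅ (|A ∩ B| = 0).
|A| = 15, |A ∩ B| = 0, |A ∖ B| = 15.
So the statement is true.

True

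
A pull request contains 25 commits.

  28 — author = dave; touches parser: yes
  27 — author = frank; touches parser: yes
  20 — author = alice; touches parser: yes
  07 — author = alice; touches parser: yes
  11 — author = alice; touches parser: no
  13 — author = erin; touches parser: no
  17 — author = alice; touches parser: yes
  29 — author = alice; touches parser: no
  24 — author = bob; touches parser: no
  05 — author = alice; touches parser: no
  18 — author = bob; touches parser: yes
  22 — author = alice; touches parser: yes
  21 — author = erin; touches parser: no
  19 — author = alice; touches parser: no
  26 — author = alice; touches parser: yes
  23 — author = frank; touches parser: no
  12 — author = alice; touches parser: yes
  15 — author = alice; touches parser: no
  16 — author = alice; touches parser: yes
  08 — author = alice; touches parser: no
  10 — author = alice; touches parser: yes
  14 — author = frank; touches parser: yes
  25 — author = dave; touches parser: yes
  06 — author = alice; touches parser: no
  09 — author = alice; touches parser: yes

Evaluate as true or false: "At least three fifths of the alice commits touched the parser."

False

'At least three fifths of the alice commits touched the parser' holds iff |A ∩ B| / |A| ≥ 3/5.
|A| = 16, |A ∩ B| = 9, |A ∖ B| = 7.
|A ∩ B|/|A| = 9/16, so the statement is false.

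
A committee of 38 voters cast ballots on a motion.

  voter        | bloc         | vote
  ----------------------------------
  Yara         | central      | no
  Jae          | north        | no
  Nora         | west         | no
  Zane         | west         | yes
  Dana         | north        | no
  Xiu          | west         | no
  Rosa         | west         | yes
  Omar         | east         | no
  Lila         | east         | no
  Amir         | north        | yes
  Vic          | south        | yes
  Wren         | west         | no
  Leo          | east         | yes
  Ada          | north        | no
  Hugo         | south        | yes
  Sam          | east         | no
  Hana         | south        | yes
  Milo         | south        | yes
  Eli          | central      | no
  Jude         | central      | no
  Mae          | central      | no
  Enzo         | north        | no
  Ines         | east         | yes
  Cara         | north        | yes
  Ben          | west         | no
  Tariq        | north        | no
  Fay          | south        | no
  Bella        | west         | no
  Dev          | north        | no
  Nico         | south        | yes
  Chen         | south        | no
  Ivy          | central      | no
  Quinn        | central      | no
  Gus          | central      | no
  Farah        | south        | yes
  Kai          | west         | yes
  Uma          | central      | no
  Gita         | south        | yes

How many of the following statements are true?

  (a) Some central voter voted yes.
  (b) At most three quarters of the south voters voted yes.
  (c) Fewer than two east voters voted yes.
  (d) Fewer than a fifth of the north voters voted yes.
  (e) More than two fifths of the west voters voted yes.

(a) central: |A| = 8, |A ∩ B| = 0; needs A ∩ B ≠ ∅ (|A ∩ B| ≥ 1) — false.
(b) south: |A| = 9, |A ∩ B| = 7; needs |A ∩ B| / |A| ≤ 3/4 — false.
(c) east: |A| = 5, |A ∩ B| = 2; needs |A ∩ B| < 2 — false.
(d) north: |A| = 8, |A ∩ B| = 2; needs |A ∩ B| / |A| < 1/5 — false.
(e) west: |A| = 8, |A ∩ B| = 3; needs |A ∩ B| / |A| > 2/5 — false.

0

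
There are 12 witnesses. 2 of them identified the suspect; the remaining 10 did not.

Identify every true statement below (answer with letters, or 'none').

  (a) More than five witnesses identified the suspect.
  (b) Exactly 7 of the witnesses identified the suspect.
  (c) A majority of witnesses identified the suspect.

|A| = 12, |A ∩ B| = 2, |A ∖ B| = 10.
(a) |A ∩ B| > 5: fails.
(b) |A ∩ B| = 7: fails.
(c) |A ∩ B| > |A ∖ B|: fails.

none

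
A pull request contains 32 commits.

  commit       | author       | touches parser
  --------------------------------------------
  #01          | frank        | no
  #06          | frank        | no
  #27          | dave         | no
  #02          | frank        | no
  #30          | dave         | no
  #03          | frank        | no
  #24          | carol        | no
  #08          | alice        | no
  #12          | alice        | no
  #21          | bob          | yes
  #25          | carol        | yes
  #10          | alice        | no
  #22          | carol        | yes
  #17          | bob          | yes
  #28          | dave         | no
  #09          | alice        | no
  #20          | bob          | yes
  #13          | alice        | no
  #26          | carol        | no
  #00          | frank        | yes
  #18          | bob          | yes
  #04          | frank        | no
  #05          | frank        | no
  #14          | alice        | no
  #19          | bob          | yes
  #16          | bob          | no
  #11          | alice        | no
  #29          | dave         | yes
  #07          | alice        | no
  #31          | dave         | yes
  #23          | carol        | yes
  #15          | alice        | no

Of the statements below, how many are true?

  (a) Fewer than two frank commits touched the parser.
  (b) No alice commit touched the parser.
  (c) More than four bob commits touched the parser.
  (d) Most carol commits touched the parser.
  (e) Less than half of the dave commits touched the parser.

(a) frank: |A| = 7, |A ∩ B| = 1; needs |A ∩ B| < 2 — true.
(b) alice: |A| = 9, |A ∩ B| = 0; needs A ∩ B = ∅ (|A ∩ B| = 0) — true.
(c) bob: |A| = 6, |A ∩ B| = 5; needs |A ∩ B| > 4 — true.
(d) carol: |A| = 5, |A ∩ B| = 3; needs |A ∩ B| > |A ∖ B| — true.
(e) dave: |A| = 5, |A ∩ B| = 2; needs |A ∩ B| < |A ∖ B| — true.

5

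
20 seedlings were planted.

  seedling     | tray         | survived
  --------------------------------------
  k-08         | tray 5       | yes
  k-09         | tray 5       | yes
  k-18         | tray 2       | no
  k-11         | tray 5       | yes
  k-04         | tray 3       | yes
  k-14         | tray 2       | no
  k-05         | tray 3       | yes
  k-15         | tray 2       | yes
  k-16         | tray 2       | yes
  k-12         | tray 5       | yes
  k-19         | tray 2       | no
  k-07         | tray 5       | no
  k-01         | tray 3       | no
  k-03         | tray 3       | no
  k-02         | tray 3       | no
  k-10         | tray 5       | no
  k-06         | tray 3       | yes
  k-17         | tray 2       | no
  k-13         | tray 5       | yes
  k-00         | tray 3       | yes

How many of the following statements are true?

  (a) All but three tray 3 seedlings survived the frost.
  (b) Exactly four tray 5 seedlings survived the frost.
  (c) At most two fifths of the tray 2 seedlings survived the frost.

2

(a) tray 3: |A| = 7, |A ∩ B| = 4; needs |A ∖ B| = 3 — true.
(b) tray 5: |A| = 7, |A ∩ B| = 5; needs |A ∩ B| = 4 — false.
(c) tray 2: |A| = 6, |A ∩ B| = 2; needs |A ∩ B| / |A| ≤ 2/5 — true.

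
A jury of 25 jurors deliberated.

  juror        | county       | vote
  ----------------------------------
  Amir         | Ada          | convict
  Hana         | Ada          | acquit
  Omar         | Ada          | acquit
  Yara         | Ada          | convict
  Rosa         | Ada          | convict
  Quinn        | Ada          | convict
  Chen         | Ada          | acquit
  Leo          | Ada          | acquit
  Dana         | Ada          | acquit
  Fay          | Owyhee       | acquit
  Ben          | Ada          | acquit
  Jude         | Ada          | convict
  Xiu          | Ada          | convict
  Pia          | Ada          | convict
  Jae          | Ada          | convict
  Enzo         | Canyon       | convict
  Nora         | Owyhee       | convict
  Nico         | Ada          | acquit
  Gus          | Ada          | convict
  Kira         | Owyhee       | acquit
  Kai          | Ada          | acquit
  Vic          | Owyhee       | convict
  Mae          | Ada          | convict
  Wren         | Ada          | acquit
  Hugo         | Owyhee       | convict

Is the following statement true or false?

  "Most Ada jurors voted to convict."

True

Truth condition: |A ∩ B| > |A ∖ B|.
|A| = 19, |A ∩ B| = 10, |A ∖ B| = 9.
10 > 9, so the statement is true.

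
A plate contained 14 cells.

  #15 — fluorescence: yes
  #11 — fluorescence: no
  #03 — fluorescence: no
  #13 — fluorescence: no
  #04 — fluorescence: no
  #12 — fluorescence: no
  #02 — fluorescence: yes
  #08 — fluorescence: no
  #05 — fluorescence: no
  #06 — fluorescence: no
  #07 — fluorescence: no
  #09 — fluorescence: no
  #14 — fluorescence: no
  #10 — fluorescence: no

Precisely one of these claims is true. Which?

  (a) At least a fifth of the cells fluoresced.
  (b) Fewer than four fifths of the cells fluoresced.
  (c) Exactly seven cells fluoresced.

(b)

|A| = 14, |A ∩ B| = 2, |A ∖ B| = 12.
(a) requires |A ∩ B| / |A| ≥ 1/5: false.
(b) requires |A ∩ B| / |A| < 4/5: true.
(c) requires |A ∩ B| = 7: false.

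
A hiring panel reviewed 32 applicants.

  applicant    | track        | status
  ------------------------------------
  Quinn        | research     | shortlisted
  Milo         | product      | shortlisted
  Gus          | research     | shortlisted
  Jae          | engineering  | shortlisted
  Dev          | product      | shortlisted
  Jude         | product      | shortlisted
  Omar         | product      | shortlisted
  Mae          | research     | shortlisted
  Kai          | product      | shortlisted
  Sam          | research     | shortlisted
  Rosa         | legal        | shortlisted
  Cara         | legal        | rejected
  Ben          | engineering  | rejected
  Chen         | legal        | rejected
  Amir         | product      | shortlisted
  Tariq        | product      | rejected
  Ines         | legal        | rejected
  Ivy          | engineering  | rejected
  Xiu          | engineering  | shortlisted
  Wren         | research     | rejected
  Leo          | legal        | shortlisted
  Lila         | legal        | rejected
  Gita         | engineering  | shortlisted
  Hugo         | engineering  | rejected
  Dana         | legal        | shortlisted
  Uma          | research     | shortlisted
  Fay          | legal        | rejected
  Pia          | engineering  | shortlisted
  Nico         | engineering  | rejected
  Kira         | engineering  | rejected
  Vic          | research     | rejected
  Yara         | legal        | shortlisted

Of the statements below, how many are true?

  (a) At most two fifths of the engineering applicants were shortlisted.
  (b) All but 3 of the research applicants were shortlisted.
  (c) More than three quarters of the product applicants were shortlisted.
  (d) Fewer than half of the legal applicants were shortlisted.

(a) engineering: |A| = 9, |A ∩ B| = 4; needs |A ∩ B| / |A| ≤ 2/5 — false.
(b) research: |A| = 7, |A ∩ B| = 5; needs |A ∖ B| = 3 — false.
(c) product: |A| = 7, |A ∩ B| = 6; needs |A ∩ B| / |A| > 3/4 — true.
(d) legal: |A| = 9, |A ∩ B| = 4; needs |A ∩ B| < |A ∖ B| — true.

2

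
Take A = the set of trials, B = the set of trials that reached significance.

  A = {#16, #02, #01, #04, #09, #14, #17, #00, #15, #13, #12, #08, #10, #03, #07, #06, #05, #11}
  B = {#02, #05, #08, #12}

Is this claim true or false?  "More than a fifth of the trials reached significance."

'More than a fifth of the trials reached significance' holds iff |A ∩ B| / |A| > 1/5.
|A| = 18, |A ∩ B| = 4, |A ∖ B| = 14.
|A ∩ B|/|A| = 4/18, so the statement is true.

True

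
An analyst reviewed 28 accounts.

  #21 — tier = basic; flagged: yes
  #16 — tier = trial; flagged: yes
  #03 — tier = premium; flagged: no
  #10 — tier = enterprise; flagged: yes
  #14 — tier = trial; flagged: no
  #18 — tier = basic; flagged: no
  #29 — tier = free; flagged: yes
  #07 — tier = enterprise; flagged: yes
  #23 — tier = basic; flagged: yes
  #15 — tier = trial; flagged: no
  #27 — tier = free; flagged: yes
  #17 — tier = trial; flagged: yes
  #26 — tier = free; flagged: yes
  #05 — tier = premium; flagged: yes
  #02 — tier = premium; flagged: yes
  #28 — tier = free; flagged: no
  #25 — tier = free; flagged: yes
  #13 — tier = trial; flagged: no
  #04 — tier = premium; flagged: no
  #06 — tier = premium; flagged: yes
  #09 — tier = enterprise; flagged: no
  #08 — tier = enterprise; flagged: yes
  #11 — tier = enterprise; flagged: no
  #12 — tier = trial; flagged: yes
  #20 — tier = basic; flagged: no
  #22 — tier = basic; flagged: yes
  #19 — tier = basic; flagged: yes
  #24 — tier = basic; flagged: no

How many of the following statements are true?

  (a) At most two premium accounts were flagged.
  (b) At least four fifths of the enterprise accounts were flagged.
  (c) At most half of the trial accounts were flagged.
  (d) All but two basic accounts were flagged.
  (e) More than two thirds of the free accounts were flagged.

(a) premium: |A| = 5, |A ∩ B| = 3; needs |A ∩ B| ≤ 2 — false.
(b) enterprise: |A| = 5, |A ∩ B| = 3; needs |A ∩ B| / |A| ≥ 4/5 — false.
(c) trial: |A| = 6, |A ∩ B| = 3; needs |A ∩ B| ≤ |A ∖ B| — true.
(d) basic: |A| = 7, |A ∩ B| = 4; needs |A ∖ B| = 2 — false.
(e) free: |A| = 5, |A ∩ B| = 4; needs |A ∩ B| / |A| > 2/3 — true.

2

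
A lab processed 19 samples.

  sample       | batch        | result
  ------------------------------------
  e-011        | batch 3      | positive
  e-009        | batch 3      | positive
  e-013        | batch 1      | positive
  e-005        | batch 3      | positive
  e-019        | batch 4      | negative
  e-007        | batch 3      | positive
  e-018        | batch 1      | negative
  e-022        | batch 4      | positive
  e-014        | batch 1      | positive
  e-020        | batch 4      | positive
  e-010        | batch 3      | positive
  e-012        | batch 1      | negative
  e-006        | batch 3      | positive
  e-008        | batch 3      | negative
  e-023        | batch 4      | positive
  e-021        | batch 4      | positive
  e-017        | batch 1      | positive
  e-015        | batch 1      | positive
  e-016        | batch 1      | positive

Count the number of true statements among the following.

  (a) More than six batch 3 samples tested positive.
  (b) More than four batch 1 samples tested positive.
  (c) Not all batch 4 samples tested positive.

(a) batch 3: |A| = 7, |A ∩ B| = 6; needs |A ∩ B| > 6 — false.
(b) batch 1: |A| = 7, |A ∩ B| = 5; needs |A ∩ B| > 4 — true.
(c) batch 4: |A| = 5, |A ∩ B| = 4; needs A ⊄ B (|A ∖ B| ≥ 1) — true.

2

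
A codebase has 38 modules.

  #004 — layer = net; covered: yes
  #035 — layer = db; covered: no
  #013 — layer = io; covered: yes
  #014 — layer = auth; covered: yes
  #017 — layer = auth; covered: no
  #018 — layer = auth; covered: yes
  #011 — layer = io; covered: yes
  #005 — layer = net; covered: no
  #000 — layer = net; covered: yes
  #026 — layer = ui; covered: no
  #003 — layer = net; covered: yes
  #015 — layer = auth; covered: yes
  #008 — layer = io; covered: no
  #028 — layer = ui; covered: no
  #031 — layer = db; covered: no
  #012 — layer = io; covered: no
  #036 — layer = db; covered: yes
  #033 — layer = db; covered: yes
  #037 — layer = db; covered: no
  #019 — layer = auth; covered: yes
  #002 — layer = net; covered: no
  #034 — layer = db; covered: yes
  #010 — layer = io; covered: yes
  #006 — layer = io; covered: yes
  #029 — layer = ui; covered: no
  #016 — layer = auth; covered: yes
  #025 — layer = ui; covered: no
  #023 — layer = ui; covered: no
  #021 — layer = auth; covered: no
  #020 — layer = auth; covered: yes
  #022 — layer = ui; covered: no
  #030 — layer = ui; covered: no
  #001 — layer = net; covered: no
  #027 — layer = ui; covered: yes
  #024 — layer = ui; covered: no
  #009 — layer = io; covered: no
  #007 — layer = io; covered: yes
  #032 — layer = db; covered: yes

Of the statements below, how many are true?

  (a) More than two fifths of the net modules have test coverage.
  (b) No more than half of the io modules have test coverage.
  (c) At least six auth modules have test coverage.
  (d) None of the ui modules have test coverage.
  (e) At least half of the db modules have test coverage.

(a) net: |A| = 6, |A ∩ B| = 3; needs |A ∩ B| / |A| > 2/5 — true.
(b) io: |A| = 8, |A ∩ B| = 5; needs |A ∩ B| ≤ |A ∖ B| — false.
(c) auth: |A| = 8, |A ∩ B| = 6; needs |A ∩ B| ≥ 6 — true.
(d) ui: |A| = 9, |A ∩ B| = 1; needs A ∩ B = ∅ (|A ∩ B| = 0) — false.
(e) db: |A| = 7, |A ∩ B| = 4; needs |A ∩ B| ≥ |A ∖ B| — true.

3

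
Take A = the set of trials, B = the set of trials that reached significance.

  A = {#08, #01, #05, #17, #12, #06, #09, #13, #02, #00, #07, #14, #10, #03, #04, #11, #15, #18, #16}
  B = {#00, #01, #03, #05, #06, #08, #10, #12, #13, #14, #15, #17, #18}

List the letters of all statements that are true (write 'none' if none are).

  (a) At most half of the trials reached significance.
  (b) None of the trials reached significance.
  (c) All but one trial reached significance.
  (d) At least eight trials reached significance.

(d)

|A| = 19, |A ∩ B| = 13, |A ∖ B| = 6.
(a) |A ∩ B| ≤ |A ∖ B|: fails.
(b) A ∩ B = ∅ (|A ∩ B| = 0): fails.
(c) |A ∖ B| = 1: fails.
(d) |A ∩ B| ≥ 8: holds.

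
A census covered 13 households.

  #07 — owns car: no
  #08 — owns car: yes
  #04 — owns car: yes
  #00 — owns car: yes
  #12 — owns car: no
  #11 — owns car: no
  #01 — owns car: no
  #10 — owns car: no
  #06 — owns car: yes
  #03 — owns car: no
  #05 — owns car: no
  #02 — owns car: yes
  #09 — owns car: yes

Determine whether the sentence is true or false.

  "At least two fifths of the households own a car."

'At least two fifths of the households own a car' holds iff |A ∩ B| / |A| ≥ 2/5.
A (the restrictor) = {#07, #08, #04, #00, #12, #11, #01, #10, #06, #03, #05, #02, #09}, |A| = 13.
A ∩ B = {#08, #04, #00, #06, #02, #09}, so |A ∩ B| = 6.
A ∖ B = {#07, #12, #11, #01, #10, #03, #05}, so |A ∖ B| = 7.
|A ∩ B|/|A| = 6/13, so the statement is true.

True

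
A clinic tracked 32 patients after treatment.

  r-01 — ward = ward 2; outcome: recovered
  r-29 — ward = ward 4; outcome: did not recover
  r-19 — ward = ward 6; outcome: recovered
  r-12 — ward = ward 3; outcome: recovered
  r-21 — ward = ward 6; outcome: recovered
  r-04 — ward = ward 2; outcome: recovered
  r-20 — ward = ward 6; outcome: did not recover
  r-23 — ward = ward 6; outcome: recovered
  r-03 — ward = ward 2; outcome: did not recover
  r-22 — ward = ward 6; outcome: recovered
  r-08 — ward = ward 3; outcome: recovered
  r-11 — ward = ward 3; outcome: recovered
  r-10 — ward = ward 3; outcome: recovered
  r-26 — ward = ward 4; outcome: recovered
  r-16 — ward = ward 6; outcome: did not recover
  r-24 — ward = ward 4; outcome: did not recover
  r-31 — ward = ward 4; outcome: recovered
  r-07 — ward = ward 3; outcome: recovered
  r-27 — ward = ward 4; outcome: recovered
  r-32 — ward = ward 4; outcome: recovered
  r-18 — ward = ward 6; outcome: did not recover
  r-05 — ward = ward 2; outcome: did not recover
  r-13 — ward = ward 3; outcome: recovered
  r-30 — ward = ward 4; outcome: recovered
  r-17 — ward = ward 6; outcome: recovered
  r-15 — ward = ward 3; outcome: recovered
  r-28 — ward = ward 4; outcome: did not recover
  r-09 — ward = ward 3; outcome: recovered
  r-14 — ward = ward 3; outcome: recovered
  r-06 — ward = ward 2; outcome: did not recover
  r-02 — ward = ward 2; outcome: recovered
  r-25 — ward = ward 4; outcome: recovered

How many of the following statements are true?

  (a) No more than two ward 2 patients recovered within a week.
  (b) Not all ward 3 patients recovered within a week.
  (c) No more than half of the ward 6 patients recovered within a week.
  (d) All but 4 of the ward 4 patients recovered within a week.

(a) ward 2: |A| = 6, |A ∩ B| = 3; needs |A ∩ B| ≤ 2 — false.
(b) ward 3: |A| = 9, |A ∩ B| = 9; needs A ⊄ B (|A ∖ B| ≥ 1) — false.
(c) ward 6: |A| = 8, |A ∩ B| = 5; needs |A ∩ B| ≤ |A ∖ B| — false.
(d) ward 4: |A| = 9, |A ∩ B| = 6; needs |A ∖ B| = 4 — false.

0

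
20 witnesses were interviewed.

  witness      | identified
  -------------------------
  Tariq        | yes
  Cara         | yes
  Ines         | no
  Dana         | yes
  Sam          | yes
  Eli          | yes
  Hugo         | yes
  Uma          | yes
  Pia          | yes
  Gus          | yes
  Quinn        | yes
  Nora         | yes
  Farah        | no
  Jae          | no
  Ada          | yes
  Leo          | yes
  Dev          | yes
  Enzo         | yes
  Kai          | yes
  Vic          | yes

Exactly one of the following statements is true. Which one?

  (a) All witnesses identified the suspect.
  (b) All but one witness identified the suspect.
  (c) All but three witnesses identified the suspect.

(c)

|A| = 20, |A ∩ B| = 17, |A ∖ B| = 3.
(a) requires A ⊆ B, i.e. every element of A is in B (|A ∖ B| = 0): false.
(b) requires |A ∖ B| = 1: false.
(c) requires |A ∖ B| = 3: true.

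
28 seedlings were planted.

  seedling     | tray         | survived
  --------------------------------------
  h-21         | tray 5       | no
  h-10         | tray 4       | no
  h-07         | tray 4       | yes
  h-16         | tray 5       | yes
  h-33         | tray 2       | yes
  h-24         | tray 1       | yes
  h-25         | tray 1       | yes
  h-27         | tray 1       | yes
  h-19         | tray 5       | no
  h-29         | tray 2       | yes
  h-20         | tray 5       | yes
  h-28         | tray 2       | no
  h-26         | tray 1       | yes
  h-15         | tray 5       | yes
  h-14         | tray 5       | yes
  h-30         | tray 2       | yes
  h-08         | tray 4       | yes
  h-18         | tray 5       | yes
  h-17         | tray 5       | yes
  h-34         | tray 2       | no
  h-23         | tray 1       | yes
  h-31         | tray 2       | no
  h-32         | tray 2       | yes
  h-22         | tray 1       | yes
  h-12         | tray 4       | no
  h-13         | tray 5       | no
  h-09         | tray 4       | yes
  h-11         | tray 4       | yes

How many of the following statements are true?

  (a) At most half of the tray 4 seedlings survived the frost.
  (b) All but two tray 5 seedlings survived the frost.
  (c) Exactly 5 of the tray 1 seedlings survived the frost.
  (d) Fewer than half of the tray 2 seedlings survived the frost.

(a) tray 4: |A| = 6, |A ∩ B| = 4; needs |A ∩ B| ≤ |A ∖ B| — false.
(b) tray 5: |A| = 9, |A ∩ B| = 6; needs |A ∖ B| = 2 — false.
(c) tray 1: |A| = 6, |A ∩ B| = 6; needs |A ∩ B| = 5 — false.
(d) tray 2: |A| = 7, |A ∩ B| = 4; needs |A ∩ B| < |A ∖ B| — false.

0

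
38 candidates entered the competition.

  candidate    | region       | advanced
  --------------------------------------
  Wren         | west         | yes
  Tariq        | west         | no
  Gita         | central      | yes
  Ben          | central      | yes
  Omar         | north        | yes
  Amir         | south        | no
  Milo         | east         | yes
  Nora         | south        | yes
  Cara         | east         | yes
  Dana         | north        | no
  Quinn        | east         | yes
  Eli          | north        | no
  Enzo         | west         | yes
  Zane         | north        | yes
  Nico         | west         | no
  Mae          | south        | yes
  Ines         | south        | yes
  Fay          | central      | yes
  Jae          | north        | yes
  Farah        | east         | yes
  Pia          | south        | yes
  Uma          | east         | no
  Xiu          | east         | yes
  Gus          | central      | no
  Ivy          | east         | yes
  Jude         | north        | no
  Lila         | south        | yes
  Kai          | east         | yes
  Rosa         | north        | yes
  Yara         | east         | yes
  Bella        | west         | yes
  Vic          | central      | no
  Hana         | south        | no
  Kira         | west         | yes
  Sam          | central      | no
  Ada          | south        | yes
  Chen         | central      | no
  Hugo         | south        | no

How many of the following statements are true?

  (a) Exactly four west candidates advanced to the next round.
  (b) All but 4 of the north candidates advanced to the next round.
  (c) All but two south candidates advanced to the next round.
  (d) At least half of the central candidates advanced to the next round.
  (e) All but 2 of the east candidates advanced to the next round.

(a) west: |A| = 6, |A ∩ B| = 4; needs |A ∩ B| = 4 — true.
(b) north: |A| = 7, |A ∩ B| = 4; needs |A ∖ B| = 4 — false.
(c) south: |A| = 9, |A ∩ B| = 6; needs |A ∖ B| = 2 — false.
(d) central: |A| = 7, |A ∩ B| = 3; needs |A ∩ B| ≥ |A ∖ B| — false.
(e) east: |A| = 9, |A ∩ B| = 8; needs |A ∖ B| = 2 — false.

1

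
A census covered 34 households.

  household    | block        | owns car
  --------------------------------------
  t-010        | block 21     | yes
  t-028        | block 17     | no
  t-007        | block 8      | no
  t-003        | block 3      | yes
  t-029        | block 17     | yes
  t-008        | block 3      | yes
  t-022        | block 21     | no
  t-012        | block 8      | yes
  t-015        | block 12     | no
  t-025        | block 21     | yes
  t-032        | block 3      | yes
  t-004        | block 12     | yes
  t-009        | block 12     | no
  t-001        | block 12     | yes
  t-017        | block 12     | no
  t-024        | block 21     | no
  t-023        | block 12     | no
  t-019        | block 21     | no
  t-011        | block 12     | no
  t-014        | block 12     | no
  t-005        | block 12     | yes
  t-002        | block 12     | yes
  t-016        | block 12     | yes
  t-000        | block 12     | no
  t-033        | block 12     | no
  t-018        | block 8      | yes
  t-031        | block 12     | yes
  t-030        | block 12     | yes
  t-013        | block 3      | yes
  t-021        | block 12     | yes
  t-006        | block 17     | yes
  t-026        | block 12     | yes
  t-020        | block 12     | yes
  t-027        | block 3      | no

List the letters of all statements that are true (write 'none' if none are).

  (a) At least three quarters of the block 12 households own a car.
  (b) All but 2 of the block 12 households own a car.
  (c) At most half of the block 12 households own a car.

none

|A| = 18, |A ∩ B| = 10, |A ∖ B| = 8.
(a) |A ∩ B| / |A| ≥ 3/4: fails.
(b) |A ∖ B| = 2: fails.
(c) |A ∩ B| ≤ |A ∖ B|: fails.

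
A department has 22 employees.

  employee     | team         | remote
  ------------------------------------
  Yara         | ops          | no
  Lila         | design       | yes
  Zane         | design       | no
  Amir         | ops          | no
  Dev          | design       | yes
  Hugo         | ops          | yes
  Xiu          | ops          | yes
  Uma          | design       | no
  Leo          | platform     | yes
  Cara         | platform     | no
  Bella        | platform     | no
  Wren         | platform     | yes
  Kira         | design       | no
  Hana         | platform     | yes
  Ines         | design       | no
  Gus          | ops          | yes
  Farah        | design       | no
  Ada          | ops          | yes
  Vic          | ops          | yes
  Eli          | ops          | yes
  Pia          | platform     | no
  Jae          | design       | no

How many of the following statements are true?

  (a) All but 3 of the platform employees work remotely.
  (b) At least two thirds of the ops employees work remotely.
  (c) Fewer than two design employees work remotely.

2

(a) platform: |A| = 6, |A ∩ B| = 3; needs |A ∖ B| = 3 — true.
(b) ops: |A| = 8, |A ∩ B| = 6; needs |A ∩ B| / |A| ≥ 2/3 — true.
(c) design: |A| = 8, |A ∩ B| = 2; needs |A ∩ B| < 2 — false.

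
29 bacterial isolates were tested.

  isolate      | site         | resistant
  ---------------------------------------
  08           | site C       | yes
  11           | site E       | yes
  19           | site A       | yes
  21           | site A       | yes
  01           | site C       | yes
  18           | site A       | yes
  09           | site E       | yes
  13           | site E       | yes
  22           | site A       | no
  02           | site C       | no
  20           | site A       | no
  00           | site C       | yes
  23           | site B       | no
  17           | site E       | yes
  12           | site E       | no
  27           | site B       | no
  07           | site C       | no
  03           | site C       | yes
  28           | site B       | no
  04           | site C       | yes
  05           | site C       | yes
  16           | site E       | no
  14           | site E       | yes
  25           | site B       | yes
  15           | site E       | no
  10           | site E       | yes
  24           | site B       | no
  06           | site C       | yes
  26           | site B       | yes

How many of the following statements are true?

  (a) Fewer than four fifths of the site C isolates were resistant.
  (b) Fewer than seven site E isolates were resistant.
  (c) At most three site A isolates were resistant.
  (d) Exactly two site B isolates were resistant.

(a) site C: |A| = 9, |A ∩ B| = 7; needs |A ∩ B| / |A| < 4/5 — true.
(b) site E: |A| = 9, |A ∩ B| = 6; needs |A ∩ B| < 7 — true.
(c) site A: |A| = 5, |A ∩ B| = 3; needs |A ∩ B| ≤ 3 — true.
(d) site B: |A| = 6, |A ∩ B| = 2; needs |A ∩ B| = 2 — true.

4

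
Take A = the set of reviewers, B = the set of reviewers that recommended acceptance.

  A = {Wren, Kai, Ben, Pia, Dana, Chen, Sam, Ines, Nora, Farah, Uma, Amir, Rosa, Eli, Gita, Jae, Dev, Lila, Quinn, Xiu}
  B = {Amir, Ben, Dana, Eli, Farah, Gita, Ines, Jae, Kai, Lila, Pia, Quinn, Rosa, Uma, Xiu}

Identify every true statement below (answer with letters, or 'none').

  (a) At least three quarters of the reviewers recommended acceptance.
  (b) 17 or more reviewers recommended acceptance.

|A| = 20, |A ∩ B| = 15, |A ∖ B| = 5.
(a) |A ∩ B| / |A| ≥ 3/4: holds.
(b) |A ∩ B| ≥ 17: fails.

(a)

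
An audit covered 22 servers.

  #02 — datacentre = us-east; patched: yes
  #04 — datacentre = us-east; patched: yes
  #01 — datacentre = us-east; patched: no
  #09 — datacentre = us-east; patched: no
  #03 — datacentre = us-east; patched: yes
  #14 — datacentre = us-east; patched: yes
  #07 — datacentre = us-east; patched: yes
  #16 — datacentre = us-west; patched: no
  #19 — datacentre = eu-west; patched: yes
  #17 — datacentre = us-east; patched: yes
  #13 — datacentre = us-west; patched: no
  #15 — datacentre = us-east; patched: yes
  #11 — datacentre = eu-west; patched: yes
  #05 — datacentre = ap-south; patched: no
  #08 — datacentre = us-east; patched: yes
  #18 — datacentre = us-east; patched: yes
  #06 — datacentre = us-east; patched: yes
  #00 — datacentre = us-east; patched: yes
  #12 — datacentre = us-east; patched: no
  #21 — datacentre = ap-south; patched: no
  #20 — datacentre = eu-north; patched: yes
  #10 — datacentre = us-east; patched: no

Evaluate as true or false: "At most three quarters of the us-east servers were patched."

The determiner here denotes the relation: |A ∩ B| / |A| ≤ 3/4.
|A| = 15, |A ∩ B| = 11, |A ∖ B| = 4.
|A ∩ B|/|A| = 11/15, so the statement is true.

True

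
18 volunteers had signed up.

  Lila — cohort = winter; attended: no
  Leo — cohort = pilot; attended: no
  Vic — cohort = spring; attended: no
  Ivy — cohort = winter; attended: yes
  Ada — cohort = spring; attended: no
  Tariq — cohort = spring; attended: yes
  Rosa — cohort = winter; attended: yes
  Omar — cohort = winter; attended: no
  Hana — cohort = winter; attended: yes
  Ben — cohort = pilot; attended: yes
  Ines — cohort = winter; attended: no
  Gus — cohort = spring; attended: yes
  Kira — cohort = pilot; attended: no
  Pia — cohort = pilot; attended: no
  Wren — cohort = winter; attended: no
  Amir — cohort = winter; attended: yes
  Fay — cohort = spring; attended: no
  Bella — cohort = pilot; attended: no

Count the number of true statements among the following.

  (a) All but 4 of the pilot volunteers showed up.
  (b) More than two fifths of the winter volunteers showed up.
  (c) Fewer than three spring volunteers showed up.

3

(a) pilot: |A| = 5, |A ∩ B| = 1; needs |A ∖ B| = 4 — true.
(b) winter: |A| = 8, |A ∩ B| = 4; needs |A ∩ B| / |A| > 2/5 — true.
(c) spring: |A| = 5, |A ∩ B| = 2; needs |A ∩ B| < 3 — true.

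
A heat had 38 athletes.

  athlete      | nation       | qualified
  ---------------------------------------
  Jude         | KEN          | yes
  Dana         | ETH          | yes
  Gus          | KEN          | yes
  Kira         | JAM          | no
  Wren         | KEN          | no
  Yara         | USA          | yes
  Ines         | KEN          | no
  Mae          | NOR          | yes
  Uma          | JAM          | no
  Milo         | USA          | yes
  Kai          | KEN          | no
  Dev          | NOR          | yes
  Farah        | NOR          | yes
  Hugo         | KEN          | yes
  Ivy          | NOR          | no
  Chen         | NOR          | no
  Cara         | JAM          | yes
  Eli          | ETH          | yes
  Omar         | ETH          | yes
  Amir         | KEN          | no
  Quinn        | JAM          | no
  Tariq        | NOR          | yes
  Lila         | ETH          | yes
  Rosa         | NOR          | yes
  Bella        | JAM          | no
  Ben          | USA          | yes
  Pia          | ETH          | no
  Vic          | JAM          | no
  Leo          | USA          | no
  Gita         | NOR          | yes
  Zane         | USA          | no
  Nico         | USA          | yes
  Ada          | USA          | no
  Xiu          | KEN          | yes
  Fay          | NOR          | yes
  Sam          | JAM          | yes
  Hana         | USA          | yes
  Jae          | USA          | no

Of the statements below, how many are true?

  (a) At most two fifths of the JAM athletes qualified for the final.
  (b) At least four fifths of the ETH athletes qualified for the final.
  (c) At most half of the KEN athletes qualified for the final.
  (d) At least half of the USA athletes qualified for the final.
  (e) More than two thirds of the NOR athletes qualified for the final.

(a) JAM: |A| = 7, |A ∩ B| = 2; needs |A ∩ B| / |A| ≤ 2/5 — true.
(b) ETH: |A| = 5, |A ∩ B| = 4; needs |A ∩ B| / |A| ≥ 4/5 — true.
(c) KEN: |A| = 8, |A ∩ B| = 4; needs |A ∩ B| ≤ |A ∖ B| — true.
(d) USA: |A| = 9, |A ∩ B| = 5; needs |A ∩ B| ≥ |A ∖ B| — true.
(e) NOR: |A| = 9, |A ∩ B| = 7; needs |A ∩ B| / |A| > 2/3 — true.

5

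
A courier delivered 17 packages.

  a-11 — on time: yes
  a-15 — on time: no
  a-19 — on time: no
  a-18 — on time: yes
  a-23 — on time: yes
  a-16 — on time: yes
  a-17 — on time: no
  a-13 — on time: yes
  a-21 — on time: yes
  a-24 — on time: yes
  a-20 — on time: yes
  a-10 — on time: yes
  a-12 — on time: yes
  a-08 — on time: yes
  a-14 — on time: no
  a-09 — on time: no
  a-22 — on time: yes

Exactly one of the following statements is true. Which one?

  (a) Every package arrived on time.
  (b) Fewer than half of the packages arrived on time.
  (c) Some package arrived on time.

(c)

|A| = 17, |A ∩ B| = 12, |A ∖ B| = 5.
(a) requires A ⊆ B, i.e. every element of A is in B (|A ∖ B| = 0): false.
(b) requires |A ∩ B| < |A ∖ B|: false.
(c) requires A ∩ B ≠ ∅ (|A ∩ B| ≥ 1): true.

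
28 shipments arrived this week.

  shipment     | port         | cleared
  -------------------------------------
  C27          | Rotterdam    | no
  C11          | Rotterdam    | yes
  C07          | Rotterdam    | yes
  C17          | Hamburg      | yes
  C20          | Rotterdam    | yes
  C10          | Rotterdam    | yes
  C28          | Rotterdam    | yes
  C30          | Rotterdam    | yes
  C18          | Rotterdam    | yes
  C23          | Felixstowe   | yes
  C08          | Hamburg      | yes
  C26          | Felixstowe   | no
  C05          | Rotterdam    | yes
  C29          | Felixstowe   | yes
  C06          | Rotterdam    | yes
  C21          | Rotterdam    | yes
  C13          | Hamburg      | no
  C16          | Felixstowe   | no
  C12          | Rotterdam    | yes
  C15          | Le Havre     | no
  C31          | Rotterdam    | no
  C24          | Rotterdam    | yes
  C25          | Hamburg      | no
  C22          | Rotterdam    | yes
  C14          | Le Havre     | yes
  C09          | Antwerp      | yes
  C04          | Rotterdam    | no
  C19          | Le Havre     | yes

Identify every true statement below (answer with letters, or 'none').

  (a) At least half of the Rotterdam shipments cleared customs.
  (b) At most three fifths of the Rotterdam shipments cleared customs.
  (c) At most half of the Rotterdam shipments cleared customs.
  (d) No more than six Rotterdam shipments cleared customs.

|A| = 16, |A ∩ B| = 13, |A ∖ B| = 3.
(a) |A ∩ B| ≥ |A ∖ B|: holds.
(b) |A ∩ B| / |A| ≤ 3/5: fails.
(c) |A ∩ B| ≤ |A ∖ B|: fails.
(d) |A ∩ B| ≤ 6: fails.

(a)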